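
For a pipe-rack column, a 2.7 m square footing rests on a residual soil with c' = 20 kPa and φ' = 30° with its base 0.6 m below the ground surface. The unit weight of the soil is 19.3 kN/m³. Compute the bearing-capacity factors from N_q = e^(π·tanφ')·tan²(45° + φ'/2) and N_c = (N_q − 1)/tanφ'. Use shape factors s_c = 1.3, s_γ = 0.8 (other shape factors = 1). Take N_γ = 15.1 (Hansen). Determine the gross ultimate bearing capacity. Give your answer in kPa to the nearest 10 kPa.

q_ult ≈ 1310 kPa

tan30° = 0.5774, so N_q = e^(π×0.5774)·tan²(60°) = 6.134 × 3.0 = 18.4.
N_c = (18.4 − 1)/tan30° = 30.14.
Overburden at base level: q = 19.3 × 0.6 = 11.58 kPa.
Cohesion term c·N_c·s_c = 20 × 30.14 × 1.3 = 783.63 kPa; surcharge term q·N_q = 11.58 × 18.401 = 213.08 kPa; self-weight term 0.5·γ·B·N_γ·s_γ = 0.5 × 19.3 × 2.7 × 15.1 × 0.8 = 314.74 kPa.
q_ult = 783.63 + 213.08 + 314.74 = 1311.5 kPa.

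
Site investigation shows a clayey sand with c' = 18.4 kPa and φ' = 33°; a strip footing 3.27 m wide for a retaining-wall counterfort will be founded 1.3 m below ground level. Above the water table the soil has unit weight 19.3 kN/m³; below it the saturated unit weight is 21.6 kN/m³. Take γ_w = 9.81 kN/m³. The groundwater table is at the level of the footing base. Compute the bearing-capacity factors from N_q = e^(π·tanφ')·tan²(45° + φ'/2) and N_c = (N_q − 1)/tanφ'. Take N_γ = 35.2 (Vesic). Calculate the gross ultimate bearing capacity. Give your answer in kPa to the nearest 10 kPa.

tan33° = 0.6494, so N_q = e^(π×0.6494)·tan²(61.5°) = 7.692 × 3.392 = 26.09.
N_c = (26.09 − 1)/tan33° = 38.64.
Overburden at base level: q = 19.3 × 1.3 = 25.09 kPa.
Below the base the soil is submerged, so the ½γBN_γ term uses γ' = 21.6 − 9.81 = 11.79 kN/m³.
Cohesion term c·N_c = 18.4 × 38.638 = 710.94 kPa; surcharge term q·N_q = 25.09 × 26.092 = 654.65 kPa; self-weight term 0.5·γ·B·N_γ = 0.5 × 11.79 × 3.27 × 35.2 = 678.54 kPa.
q_ult = 710.94 + 654.65 + 678.54 = 2044.1 kPa.

q_ult ≈ 2040 kPa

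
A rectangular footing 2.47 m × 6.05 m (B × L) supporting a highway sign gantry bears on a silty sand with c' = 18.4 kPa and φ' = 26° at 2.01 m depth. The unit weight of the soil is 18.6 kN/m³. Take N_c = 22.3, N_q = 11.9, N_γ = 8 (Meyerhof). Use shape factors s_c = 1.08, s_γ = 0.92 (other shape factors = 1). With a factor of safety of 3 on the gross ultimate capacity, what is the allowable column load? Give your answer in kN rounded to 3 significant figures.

Overburden at base level: q = 18.6 × 2.01 = 37.386 kPa.
Cohesion term c·N_c·s_c = 18.4 × 22.3 × 1.08 = 443.15 kPa; surcharge term q·N_q = 37.386 × 11.9 = 444.89 kPa; self-weight term 0.5·γ·B·N_γ·s_γ = 0.5 × 18.6 × 2.47 × 8 × 0.92 = 169.07 kPa.
q_ult = 443.15 + 444.89 + 169.07 = 1057.1 kPa.
Gross allowable pressure q_all = 1057.1 / 3 = 352.37 kPa.
Footing area = 14.9435 m², so allowable column load = 352.37 × 14.9435 = 5265.6 kN.

P_all ≈ 5270 kN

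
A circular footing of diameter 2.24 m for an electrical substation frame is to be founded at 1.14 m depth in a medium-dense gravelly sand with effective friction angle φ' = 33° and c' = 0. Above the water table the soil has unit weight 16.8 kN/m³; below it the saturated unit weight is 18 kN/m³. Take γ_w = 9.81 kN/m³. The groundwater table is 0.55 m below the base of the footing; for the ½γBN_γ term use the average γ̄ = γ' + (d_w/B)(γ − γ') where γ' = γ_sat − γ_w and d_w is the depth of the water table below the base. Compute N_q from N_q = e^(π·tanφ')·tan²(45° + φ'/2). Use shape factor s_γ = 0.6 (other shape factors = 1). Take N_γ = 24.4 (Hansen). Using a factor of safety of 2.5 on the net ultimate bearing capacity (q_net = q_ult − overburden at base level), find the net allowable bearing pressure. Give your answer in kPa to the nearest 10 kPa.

N_q = e^(π·tan33°)·tan²(61.5°) = 26.09.
Overburden at base level: q = 16.8 × 1.14 = 19.152 kPa.
The water table is 0.55 m below the base (< B = 2.24 m), so the ½γBN_γ term uses γ̄ = γ' + (d_w/B)(γ − γ') = 8.19 + (0.55/2.24)(16.8 − 8.19) = 10.304 kN/m³.
Surcharge term q·N_q = 19.152 × 26.092 = 499.71 kPa; self-weight term 0.5·γ·B·N_γ·s_γ = 0.5 × 10.304 × 2.24 × 24.4 × 0.6 = 168.95 kPa.
q_ult = 499.71 + 168.95 = 668.67 kPa.
q_net = 668.67 − 19.152 = 649.52 kPa.
q_all(net) = 649.52 / 2.5 = 259.81 kPa.

q_all(net) ≈ 260 kPa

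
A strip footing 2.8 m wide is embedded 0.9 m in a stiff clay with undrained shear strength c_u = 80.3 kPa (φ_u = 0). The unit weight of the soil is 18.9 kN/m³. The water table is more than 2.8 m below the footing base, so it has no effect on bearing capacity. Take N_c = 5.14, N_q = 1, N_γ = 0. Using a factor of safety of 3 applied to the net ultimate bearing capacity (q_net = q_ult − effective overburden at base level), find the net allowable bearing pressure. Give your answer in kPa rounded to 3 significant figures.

Effective surcharge at the founding depth q = γ·D_f = 18.9 × 0.9 = 17.01 kPa.
q_ult = c·N_c + q·N_q
     = 80.3 × 5.14 + 17.01 × 1
     = 412.74 + 17.01 = 429.75 kPa.
Net ultimate: q_net = 429.75 − 17.01 = 412.74 kPa.
q_all(net) = 412.74 / 3 = 137.58 kPa.

q_all(net) ≈ 138 kPa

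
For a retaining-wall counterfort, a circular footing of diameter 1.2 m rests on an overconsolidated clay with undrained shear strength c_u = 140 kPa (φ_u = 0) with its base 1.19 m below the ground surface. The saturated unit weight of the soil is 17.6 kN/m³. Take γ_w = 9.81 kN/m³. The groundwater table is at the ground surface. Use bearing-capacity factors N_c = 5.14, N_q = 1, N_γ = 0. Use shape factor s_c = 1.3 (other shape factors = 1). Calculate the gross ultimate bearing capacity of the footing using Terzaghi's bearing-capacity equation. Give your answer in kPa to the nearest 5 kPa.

q_ult ≈ 945 kPa

γ' = 17.6 − 9.81 = 7.79 kN/m³ (submerged throughout). q = 7.79 × 1.19 = 9.2701 kPa.
c·N_c·s_c = 140 × 5.14 × 1.3 = 935.48 kPa
q·N_q = 9.2701 × 1 = 9.2701 kPa
q_ult = 935.48 + 9.2701 = 944.75 kPa.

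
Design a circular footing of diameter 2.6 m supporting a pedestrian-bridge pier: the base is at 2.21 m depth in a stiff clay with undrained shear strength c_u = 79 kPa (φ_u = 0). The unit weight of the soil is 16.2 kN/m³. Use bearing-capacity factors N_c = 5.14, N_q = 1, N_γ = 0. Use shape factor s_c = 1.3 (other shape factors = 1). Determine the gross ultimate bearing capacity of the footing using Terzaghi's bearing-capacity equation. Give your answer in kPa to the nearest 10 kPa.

q_ult ≈ 560 kPa

Overburden at base level: q = 16.2 × 2.21 = 35.802 kPa.
Cohesion term c·N_c·s_c = 79 × 5.14 × 1.3 = 527.88 kPa; surcharge term q·N_q = 35.802 × 1 = 35.802 kPa.
q_ult = 527.88 + 35.802 = 563.68 kPa.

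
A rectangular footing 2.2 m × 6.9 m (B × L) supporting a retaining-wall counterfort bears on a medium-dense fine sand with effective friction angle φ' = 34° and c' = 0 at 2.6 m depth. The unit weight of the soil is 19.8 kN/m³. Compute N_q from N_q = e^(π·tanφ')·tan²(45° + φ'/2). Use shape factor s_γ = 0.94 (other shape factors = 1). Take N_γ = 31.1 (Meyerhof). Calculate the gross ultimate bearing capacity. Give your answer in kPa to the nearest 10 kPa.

tan34° = 0.6745, so N_q = e^(π×0.6745)·tan²(62°) = 8.323 × 3.537 = 29.44.
Overburden at base level: q = 19.8 × 2.6 = 51.48 kPa.
Surcharge term q·N_q = 51.48 × 29.44 = 1515.6 kPa; self-weight term 0.5·γ·B·N_γ·s_γ = 0.5 × 19.8 × 2.2 × 31.1 × 0.94 = 636.72 kPa.
q_ult = 1515.6 + 636.72 = 2152.3 kPa.

q_ult ≈ 2150 kPa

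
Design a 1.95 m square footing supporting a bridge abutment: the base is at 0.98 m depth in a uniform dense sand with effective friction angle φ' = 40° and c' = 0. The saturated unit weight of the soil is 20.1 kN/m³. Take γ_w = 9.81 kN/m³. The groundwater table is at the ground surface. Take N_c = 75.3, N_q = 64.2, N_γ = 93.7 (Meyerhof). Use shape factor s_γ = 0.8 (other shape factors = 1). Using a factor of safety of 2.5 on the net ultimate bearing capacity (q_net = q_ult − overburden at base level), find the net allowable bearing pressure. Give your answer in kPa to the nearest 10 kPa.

With the water table at the surface the whole profile is submerged: γ' = 20.1 − 9.81 = 10.29 kN/m³, so q = γ'·D_f = 10.084 kPa; the same γ' applies in the ½γBN_γ term.
q_ult = q·N_q + 0.5·γ·B·N_γ·s_γ
     = 10.084 × 64.2 + 0.5 × 10.29 × 1.95 × 93.7 × 0.8
     = 647.41 + 752.05 = 1399.5 kPa.
q_net = 1399.5 − 10.084 = 1389.4 kPa.
q_all(net) = 1389.4 / 2.5 = 555.75 kPa.

q_all(net) ≈ 560 kPa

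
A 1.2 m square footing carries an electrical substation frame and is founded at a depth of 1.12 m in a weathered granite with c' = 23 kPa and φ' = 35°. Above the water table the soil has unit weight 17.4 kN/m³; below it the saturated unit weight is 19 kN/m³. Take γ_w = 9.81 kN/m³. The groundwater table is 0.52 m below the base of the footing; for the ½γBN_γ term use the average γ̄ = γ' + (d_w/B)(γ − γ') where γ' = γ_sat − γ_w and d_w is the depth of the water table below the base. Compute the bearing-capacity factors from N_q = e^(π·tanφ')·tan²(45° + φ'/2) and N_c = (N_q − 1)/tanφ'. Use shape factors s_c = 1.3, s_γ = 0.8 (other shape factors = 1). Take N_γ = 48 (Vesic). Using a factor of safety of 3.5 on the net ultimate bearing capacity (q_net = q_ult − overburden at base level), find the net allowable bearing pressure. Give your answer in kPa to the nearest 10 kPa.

q_all(net) ≈ 660 kPa

N_q = e^(π·tan35°)·tan²(62.5°) = 33.3; N_c = (N_q − 1)/tanφ' = 46.12.
q = γ·D_f = 17.4 × 1.12 = 19.488 kPa.
γ' = 9.19 kN/m³; averaging over the depth B below the base, γ̄ = γ' + (d_w/B)(γ − γ') = 12.748 kN/m³.
c·N_c·s_c = 23 × 46.124 × 1.3 = 1379.1 kPa
q·N_q = 19.488 × 33.296 = 648.87 kPa
0.5·γ·B·N_γ·s_γ = 0.5 × 12.748 × 1.2 × 48 × 0.8 = 293.71 kPa
q_ult = 1379.1 + 648.87 + 293.71 = 2321.7 kPa.
q_net = 2321.7 − 19.488 = 2302.2 kPa.
q_all(net) = 2302.2 / 3.5 = 657.77 kPa.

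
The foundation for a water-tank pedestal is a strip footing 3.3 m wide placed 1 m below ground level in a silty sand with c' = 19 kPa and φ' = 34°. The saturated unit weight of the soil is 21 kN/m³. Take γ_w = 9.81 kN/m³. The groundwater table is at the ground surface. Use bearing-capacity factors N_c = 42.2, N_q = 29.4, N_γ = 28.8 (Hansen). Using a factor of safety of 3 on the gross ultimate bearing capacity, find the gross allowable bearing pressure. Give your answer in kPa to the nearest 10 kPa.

γ' = 21 − 9.81 = 11.19 kN/m³ (submerged throughout). q = 11.19 × 1 = 11.19 kPa; the same γ' applies in the ½γBN_γ term.
c·N_c = 19 × 42.2 = 801.8 kPa
q·N_q = 11.19 × 29.4 = 328.99 kPa
0.5·γ·B·N_γ = 0.5 × 11.19 × 3.3 × 28.8 = 531.75 kPa
q_ult = 801.8 + 328.99 + 531.75 = 1662.5 kPa.
q_all = 1662.5 / 3 = 554.18 kPa.

q_all ≈ 550 kPa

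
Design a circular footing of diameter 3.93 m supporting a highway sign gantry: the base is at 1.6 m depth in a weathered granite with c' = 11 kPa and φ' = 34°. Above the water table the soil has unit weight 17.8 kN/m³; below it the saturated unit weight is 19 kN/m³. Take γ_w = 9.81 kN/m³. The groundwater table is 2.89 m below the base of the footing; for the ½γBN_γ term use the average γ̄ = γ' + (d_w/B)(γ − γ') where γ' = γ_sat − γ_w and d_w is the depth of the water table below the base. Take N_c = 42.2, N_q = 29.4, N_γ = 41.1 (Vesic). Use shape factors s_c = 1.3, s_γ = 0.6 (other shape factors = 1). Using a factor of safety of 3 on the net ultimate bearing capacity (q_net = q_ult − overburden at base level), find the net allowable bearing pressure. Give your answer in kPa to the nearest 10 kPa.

q_all(net) ≈ 720 kPa

Effective surcharge at the founding depth q = γ·D_f = 17.8 × 1.6 = 28.48 kPa.
With d_w = 2.89 m < B, γ̄ = 9.19 + (2.89/3.93) × (17.8 − 9.19) = 15.522 kN/m³.
q_ult = c·N_c·s_c + q·N_q + 0.5·γ·B·N_γ·s_γ
     = 11 × 42.2 × 1.3 + 28.48 × 29.4 + 0.5 × 15.522 × 3.93 × 41.1 × 0.6
     = 603.46 + 837.31 + 752.13 = 2192.9 kPa.
q_net = 2192.9 − 28.48 = 2164.4 kPa.
q_all(net) = 2164.4 / 3 = 721.47 kPa.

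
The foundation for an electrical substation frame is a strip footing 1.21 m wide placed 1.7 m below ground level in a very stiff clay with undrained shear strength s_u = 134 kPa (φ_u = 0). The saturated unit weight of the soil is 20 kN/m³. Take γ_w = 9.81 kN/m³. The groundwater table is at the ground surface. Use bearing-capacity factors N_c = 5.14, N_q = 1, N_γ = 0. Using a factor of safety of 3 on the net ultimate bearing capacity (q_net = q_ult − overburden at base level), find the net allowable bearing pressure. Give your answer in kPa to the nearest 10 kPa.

With the water table at the surface the whole profile is submerged: γ' = 20 − 9.81 = 10.19 kN/m³, so q = γ'·D_f = 17.323 kPa.
q_ult = c·N_c + q·N_q
     = 134 × 5.14 + 17.323 × 1
     = 688.76 + 17.323 = 706.08 kPa.
q_net = 706.08 − 17.323 = 688.76 kPa.
q_all(net) = 688.76 / 3 = 229.59 kPa.

q_all(net) ≈ 230 kPa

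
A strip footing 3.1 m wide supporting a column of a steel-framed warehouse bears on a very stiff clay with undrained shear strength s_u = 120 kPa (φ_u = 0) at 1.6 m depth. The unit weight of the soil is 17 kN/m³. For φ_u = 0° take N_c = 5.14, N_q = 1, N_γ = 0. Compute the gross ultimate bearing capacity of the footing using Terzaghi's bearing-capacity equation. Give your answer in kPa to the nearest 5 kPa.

q_ult ≈ 645 kPa

Overburden at base level: q = 17 × 1.6 = 27.2 kPa.
Cohesion term c·N_c = 120 × 5.14 = 616.8 kPa; surcharge term q·N_q = 27.2 × 1 = 27.2 kPa.
q_ult = 616.8 + 27.2 = 644 kPa.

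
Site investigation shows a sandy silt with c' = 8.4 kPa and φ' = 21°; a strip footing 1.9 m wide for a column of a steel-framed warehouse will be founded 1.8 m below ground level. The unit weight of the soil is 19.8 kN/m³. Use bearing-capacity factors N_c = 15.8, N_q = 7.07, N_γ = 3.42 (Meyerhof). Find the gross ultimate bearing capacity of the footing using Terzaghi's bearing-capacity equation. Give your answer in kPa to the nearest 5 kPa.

q_ult ≈ 450 kPa

Effective surcharge at the founding depth q = γ·D_f = 19.8 × 1.8 = 35.64 kPa.
q_ult = c·N_c + q·N_q + 0.5·γ·B·N_γ
     = 8.4 × 15.8 + 35.64 × 7.07 + 0.5 × 19.8 × 1.9 × 3.42
     = 132.72 + 251.97 + 64.33 = 449.02 kPa.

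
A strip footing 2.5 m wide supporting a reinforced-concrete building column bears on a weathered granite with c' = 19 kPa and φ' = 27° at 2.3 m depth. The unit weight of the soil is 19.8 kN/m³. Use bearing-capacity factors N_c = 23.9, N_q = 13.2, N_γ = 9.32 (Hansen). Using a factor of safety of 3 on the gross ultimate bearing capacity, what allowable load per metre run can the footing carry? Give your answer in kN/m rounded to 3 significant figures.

Overburden at base level: q = 19.8 × 2.3 = 45.54 kPa.
Cohesion term c·N_c = 19 × 23.9 = 454.1 kPa; surcharge term q·N_q = 45.54 × 13.2 = 601.13 kPa; self-weight term 0.5·γ·B·N_γ = 0.5 × 19.8 × 2.5 × 9.32 = 230.67 kPa.
q_ult = 454.1 + 601.13 + 230.67 = 1285.9 kPa.
Gross allowable pressure q_all = 1285.9 / 3 = 428.63 kPa.
Allowable wall load = q_all × B = 428.63 × 2.5 = 1071.6 kN per metre run.

≈ 1070 kN/m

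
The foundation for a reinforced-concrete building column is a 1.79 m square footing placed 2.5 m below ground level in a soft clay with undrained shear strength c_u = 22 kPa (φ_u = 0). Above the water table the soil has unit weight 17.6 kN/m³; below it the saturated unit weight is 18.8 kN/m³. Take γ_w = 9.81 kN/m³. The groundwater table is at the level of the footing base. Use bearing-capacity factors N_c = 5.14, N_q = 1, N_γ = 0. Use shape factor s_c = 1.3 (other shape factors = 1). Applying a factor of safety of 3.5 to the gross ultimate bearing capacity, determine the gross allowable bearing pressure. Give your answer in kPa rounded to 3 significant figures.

Overburden at base level: q = 17.6 × 2.5 = 44 kPa.
Cohesion term c·N_c·s_c = 22 × 5.14 × 1.3 = 147 kPa; surcharge term q·N_q = 44 × 1 = 44 kPa.
q_ult = 147 + 44 = 191 kPa.
q_all = q_ult / FS = 191 / 3.5 = 54.573 kPa.

q_all ≈ 54.6 kPa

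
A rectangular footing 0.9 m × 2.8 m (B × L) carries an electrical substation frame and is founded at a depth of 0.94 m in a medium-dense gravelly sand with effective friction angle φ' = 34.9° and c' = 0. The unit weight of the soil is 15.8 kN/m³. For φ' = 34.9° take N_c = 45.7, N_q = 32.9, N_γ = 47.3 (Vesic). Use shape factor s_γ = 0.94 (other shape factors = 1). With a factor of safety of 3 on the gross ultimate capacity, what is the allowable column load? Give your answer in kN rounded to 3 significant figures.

q = γ·D_f = 15.8 × 0.94 = 14.852 kPa.
q·N_q = 14.852 × 32.9 = 488.63 kPa
0.5·γ·B·N_γ·s_γ = 0.5 × 15.8 × 0.9 × 47.3 × 0.94 = 316.12 kPa
q_ult = 488.63 + 316.12 = 804.76 kPa.
Gross allowable pressure q_all = 804.76 / 3 = 268.25 kPa.
Footing area = 2.52 m², so allowable column load = 268.25 × 2.52 = 675.99 kN.

P_all ≈ 676 kN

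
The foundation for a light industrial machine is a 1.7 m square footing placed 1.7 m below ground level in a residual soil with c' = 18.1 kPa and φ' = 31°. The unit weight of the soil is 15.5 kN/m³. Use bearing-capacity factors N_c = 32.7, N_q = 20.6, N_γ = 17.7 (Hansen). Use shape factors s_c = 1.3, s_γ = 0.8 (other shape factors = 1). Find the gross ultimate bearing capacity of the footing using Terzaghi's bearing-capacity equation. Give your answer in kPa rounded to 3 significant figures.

Overburden at base level: q = 15.5 × 1.7 = 26.35 kPa.
Cohesion term c·N_c·s_c = 18.1 × 32.7 × 1.3 = 769.43 kPa; surcharge term q·N_q = 26.35 × 20.6 = 542.81 kPa; self-weight term 0.5·γ·B·N_γ·s_γ = 0.5 × 15.5 × 1.7 × 17.7 × 0.8 = 186.56 kPa.
q_ult = 769.43 + 542.81 + 186.56 = 1498.8 kPa.

q_ult ≈ 1500 kPa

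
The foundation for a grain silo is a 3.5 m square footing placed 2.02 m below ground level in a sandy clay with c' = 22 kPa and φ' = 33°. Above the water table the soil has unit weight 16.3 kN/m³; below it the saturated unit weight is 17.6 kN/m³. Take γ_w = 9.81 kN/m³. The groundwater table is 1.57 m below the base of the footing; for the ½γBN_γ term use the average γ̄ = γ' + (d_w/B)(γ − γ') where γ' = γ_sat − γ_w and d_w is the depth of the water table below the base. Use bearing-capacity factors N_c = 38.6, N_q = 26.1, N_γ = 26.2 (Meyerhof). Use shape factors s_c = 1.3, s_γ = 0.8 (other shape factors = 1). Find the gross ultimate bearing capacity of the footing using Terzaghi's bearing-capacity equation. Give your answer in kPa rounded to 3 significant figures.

q = γ·D_f = 16.3 × 2.02 = 32.926 kPa.
γ' = 7.79 kN/m³; averaging over the depth B below the base, γ̄ = γ' + (d_w/B)(γ − γ') = 11.607 kN/m³.
c·N_c·s_c = 22 × 38.6 × 1.3 = 1104 kPa
q·N_q = 32.926 × 26.1 = 859.37 kPa
0.5·γ·B·N_γ·s_γ = 0.5 × 11.607 × 3.5 × 26.2 × 0.8 = 425.76 kPa
q_ult = 1104 + 859.37 + 425.76 = 2389.1 kPa.

q_ult ≈ 2390 kPa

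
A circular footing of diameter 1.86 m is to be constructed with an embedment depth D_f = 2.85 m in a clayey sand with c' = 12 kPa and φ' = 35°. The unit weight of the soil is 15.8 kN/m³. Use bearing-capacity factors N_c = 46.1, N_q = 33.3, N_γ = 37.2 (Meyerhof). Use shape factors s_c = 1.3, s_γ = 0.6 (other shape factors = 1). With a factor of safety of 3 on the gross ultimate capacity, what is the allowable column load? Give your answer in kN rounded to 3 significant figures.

P_all ≈ 2310 kN

Overburden at base level: q = 15.8 × 2.85 = 45.03 kPa.
Cohesion term c·N_c·s_c = 12 × 46.1 × 1.3 = 719.16 kPa; surcharge term q·N_q = 45.03 × 33.3 = 1499.5 kPa; self-weight term 0.5·γ·B·N_γ·s_γ = 0.5 × 15.8 × 1.86 × 37.2 × 0.6 = 327.97 kPa.
q_ult = 719.16 + 1499.5 + 327.97 = 2546.6 kPa.
Gross allowable pressure q_all = 2546.6 / 3 = 848.88 kPa.
Footing area = 2.7172 m², so allowable column load = 848.88 × 2.7172 = 2306.6 kN.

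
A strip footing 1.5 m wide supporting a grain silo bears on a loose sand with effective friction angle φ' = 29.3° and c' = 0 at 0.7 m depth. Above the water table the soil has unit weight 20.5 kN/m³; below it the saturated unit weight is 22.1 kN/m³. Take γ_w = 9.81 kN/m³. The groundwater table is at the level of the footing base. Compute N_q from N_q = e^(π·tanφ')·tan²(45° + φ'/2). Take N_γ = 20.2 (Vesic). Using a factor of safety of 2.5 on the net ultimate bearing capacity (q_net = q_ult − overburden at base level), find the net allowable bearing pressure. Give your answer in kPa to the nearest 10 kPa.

N_q = e^(π·tan29.3°)·tan²(59.65°) = 17.
q = γ·D_f = 20.5 × 0.7 = 14.35 kPa.
For the ½γBN_γ term take γ' = 22.1 − 9.81 = 12.29 kN/m³ (soil below base is submerged).
q·N_q = 14.35 × 17.004 = 244.01 kPa
0.5·γ·B·N_γ = 0.5 × 12.29 × 1.5 × 20.2 = 186.19 kPa
q_ult = 244.01 + 186.19 = 430.21 kPa.
q_net = 430.21 − 14.35 = 415.86 kPa.
q_all(net) = 415.86 / 2.5 = 166.34 kPa.

q_all(net) ≈ 170 kPa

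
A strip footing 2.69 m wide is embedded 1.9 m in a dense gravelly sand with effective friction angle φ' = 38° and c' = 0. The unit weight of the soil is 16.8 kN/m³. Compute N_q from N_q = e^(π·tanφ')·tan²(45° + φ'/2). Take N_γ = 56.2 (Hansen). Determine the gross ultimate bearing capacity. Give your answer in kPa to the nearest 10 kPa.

tan38° = 0.7813, so N_q = e^(π×0.7813)·tan²(64°) = 11.64 × 4.204 = 48.93.
Effective surcharge at the founding depth q = γ·D_f = 16.8 × 1.9 = 31.92 kPa.
q_ult = q·N_q + 0.5·γ·B·N_γ
     = 31.92 × 48.933 + 0.5 × 16.8 × 2.69 × 56.2
     = 1561.9 + 1269.9 = 2831.8 kPa.

q_ult ≈ 2830 kPa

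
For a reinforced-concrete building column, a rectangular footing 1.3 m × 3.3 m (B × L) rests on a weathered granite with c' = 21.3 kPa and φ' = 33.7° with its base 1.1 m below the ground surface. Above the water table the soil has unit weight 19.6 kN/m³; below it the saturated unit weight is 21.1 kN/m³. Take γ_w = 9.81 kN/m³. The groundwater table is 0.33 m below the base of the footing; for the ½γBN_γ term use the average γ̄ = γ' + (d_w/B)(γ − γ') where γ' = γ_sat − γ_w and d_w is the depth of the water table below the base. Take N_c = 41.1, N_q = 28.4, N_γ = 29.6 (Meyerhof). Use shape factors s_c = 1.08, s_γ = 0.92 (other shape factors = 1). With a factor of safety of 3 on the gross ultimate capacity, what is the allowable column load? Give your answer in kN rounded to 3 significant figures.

q = γ·D_f = 19.6 × 1.1 = 21.56 kPa.
γ' = 11.29 kN/m³; averaging over the depth B below the base, γ̄ = γ' + (d_w/B)(γ − γ') = 13.399 kN/m³.
c·N_c·s_c = 21.3 × 41.1 × 1.08 = 945.46 kPa
q·N_q = 21.56 × 28.4 = 612.3 kPa
0.5·γ·B·N_γ·s_γ = 0.5 × 13.399 × 1.3 × 29.6 × 0.92 = 237.18 kPa
q_ult = 945.46 + 612.3 + 237.18 = 1794.9 kPa.
Gross allowable pressure q_all = 1794.9 / 3 = 598.32 kPa.
Footing area = 4.29 m², so allowable column load = 598.32 × 4.29 = 2566.8 kN.

P_all ≈ 2570 kN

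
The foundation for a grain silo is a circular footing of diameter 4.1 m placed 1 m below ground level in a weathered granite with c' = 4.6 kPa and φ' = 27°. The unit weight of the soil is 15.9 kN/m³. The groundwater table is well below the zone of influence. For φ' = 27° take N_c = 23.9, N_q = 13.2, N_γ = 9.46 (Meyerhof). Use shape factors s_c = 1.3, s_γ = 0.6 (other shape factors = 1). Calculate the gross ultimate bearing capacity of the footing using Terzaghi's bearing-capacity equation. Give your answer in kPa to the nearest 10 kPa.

Overburden at base level: q = 15.9 × 1 = 15.9 kPa.
Cohesion term c·N_c·s_c = 4.6 × 23.9 × 1.3 = 142.92 kPa; surcharge term q·N_q = 15.9 × 13.2 = 209.88 kPa; self-weight term 0.5·γ·B·N_γ·s_γ = 0.5 × 15.9 × 4.1 × 9.46 × 0.6 = 185.01 kPa.
q_ult = 142.92 + 209.88 + 185.01 = 537.81 kPa.

q_ult ≈ 540 kPa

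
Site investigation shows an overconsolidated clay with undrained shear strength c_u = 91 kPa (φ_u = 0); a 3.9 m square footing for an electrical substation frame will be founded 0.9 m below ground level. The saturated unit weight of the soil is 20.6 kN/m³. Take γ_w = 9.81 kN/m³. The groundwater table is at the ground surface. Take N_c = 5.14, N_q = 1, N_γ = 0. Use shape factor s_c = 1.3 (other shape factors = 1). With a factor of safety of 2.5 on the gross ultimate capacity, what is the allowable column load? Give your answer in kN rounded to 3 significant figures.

Water table at ground surface, so effective unit weight γ' = 20.6 − 9.81 = 10.79 kN/m³ is used throughout; overburden q = 10.79 × 0.9 = 9.711 kPa.
Cohesion term c·N_c·s_c = 91 × 5.14 × 1.3 = 608.06 kPa; surcharge term q·N_q = 9.711 × 1 = 9.711 kPa.
q_ult = 608.06 + 9.711 = 617.77 kPa.
Gross allowable pressure q_all = 617.77 / 2.5 = 247.11 kPa.
Footing area = 15.21 m², so allowable column load = 247.11 × 15.21 = 3758.5 kN.

P_all ≈ 3760 kN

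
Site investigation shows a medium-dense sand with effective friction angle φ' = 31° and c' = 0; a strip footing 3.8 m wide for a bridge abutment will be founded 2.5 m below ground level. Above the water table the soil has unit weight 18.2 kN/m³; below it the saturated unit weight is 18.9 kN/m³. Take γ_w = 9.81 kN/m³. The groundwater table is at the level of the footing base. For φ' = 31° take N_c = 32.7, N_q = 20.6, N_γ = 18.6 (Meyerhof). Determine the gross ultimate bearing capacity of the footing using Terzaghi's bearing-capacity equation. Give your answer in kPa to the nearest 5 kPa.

Effective surcharge at the founding depth q = γ·D_f = 18.2 × 2.5 = 45.5 kPa.
The water table coincides with the base, so in the self-weight term γ → γ' = 9.09 kN/m³.
q_ult = q·N_q + 0.5·γ·B·N_γ
     = 45.5 × 20.6 + 0.5 × 9.09 × 3.8 × 18.6
     = 937.3 + 321.24 = 1258.5 kPa.

q_ult ≈ 1260 kPa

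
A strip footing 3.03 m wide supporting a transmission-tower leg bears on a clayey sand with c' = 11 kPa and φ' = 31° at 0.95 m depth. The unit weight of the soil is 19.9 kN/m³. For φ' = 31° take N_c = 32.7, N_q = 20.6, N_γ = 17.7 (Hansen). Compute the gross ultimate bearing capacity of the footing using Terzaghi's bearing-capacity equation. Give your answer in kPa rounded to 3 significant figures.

Overburden at base level: q = 19.9 × 0.95 = 18.905 kPa.
Cohesion term c·N_c = 11 × 32.7 = 359.7 kPa; surcharge term q·N_q = 18.905 × 20.6 = 389.44 kPa; self-weight term 0.5·γ·B·N_γ = 0.5 × 19.9 × 3.03 × 17.7 = 533.63 kPa.
q_ult = 359.7 + 389.44 + 533.63 = 1282.8 kPa.

q_ult ≈ 1280 kPa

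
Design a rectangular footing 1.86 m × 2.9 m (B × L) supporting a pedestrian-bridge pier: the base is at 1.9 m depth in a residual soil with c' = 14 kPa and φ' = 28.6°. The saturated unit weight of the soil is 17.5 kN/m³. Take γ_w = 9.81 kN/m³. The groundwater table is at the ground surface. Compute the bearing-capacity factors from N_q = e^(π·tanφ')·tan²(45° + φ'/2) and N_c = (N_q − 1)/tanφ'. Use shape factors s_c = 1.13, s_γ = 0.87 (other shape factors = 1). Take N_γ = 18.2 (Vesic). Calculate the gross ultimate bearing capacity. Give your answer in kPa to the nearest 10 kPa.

tan28.6° = 0.5452, so N_q = e^(π×0.5452)·tan²(59.3°) = 5.545 × 2.837 = 15.73.
N_c = (15.73 − 1)/tan28.6° = 27.01.
Water table at ground surface, so effective unit weight γ' = 17.5 − 9.81 = 7.69 kN/m³ is used throughout; overburden q = 7.69 × 1.9 = 14.611 kPa; the same γ' applies in the ½γBN_γ term.
Cohesion term c·N_c·s_c = 14 × 27.013 × 1.13 = 427.34 kPa; surcharge term q·N_q = 14.611 × 15.728 = 229.8 kPa; self-weight term 0.5·γ·B·N_γ·s_γ = 0.5 × 7.69 × 1.86 × 18.2 × 0.87 = 113.24 kPa.
q_ult = 427.34 + 229.8 + 113.24 = 770.38 kPa.

q_ult ≈ 770 kPa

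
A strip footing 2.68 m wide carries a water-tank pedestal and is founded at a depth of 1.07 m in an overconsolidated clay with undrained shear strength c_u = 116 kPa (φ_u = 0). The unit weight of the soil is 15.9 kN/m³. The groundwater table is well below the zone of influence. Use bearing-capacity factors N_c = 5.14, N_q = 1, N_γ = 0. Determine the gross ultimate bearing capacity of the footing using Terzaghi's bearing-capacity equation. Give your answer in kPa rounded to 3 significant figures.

q_ult ≈ 613 kPa

q = γ·D_f = 15.9 × 1.07 = 17.013 kPa.
c·N_c = 116 × 5.14 = 596.24 kPa
q·N_q = 17.013 × 1 = 17.013 kPa
q_ult = 596.24 + 17.013 = 613.25 kPa.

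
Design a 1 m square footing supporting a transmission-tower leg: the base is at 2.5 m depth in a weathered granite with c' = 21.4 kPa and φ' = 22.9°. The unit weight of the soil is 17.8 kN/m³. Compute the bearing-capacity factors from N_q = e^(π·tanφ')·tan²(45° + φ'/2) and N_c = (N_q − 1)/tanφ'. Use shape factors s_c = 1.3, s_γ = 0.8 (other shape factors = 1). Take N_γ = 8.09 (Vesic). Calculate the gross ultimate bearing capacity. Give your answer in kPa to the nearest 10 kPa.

q_ult ≈ 940 kPa

tan22.9° = 0.4224, so N_q = e^(π×0.4224)·tan²(56.45°) = 3.77 × 2.274 = 8.57.
N_c = (8.57 − 1)/tan22.9° = 17.93.
Overburden at base level: q = 17.8 × 2.5 = 44.5 kPa.
Cohesion term c·N_c·s_c = 21.4 × 17.927 × 1.3 = 498.74 kPa; surcharge term q·N_q = 44.5 × 8.5728 = 381.49 kPa; self-weight term 0.5·γ·B·N_γ·s_γ = 0.5 × 17.8 × 1 × 8.09 × 0.8 = 57.601 kPa.
q_ult = 498.74 + 381.49 + 57.601 = 937.83 kPa.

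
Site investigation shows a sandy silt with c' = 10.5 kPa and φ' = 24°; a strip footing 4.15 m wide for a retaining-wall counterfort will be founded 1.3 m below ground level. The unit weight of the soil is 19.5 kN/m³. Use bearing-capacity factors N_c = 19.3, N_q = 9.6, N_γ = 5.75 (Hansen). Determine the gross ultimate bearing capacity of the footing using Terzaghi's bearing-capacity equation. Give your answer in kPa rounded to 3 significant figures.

q = γ·D_f = 19.5 × 1.3 = 25.35 kPa.
c·N_c = 10.5 × 19.3 = 202.65 kPa
q·N_q = 25.35 × 9.6 = 243.36 kPa
0.5·γ·B·N_γ = 0.5 × 19.5 × 4.15 × 5.75 = 232.66 kPa
q_ult = 202.65 + 243.36 + 232.66 = 678.67 kPa.

q_ult ≈ 679 kPa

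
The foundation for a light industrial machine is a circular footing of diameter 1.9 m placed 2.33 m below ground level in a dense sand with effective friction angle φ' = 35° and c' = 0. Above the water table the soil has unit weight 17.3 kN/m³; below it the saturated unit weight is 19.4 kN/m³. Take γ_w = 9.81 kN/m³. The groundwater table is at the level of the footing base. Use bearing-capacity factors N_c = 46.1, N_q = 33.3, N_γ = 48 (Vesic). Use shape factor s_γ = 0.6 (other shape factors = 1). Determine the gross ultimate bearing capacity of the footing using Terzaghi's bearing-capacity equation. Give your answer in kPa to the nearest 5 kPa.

q = γ·D_f = 17.3 × 2.33 = 40.309 kPa.
For the ½γBN_γ term take γ' = 19.4 − 9.81 = 9.59 kN/m³ (soil below base is submerged).
q·N_q = 40.309 × 33.3 = 1342.3 kPa
0.5·γ·B·N_γ·s_γ = 0.5 × 9.59 × 1.9 × 48 × 0.6 = 262.38 kPa
q_ult = 1342.3 + 262.38 = 1604.7 kPa.

q_ult ≈ 1605 kPa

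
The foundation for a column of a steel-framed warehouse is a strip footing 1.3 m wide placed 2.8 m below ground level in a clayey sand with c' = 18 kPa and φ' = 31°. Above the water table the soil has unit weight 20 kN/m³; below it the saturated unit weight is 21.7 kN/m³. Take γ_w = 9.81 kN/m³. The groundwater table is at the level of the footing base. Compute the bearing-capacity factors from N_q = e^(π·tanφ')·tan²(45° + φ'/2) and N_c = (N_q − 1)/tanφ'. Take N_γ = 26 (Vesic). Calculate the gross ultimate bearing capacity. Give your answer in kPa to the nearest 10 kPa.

q_ult ≈ 1940 kPa

tan31° = 0.6009, so N_q = e^(π×0.6009)·tan²(60.5°) = 6.604 × 3.124 = 20.63.
N_c = (20.63 − 1)/tan31° = 32.67.
q = γ·D_f = 20 × 2.8 = 56 kPa.
For the ½γBN_γ term take γ' = 21.7 − 9.81 = 11.89 kN/m³ (soil below base is submerged).
c·N_c = 18 × 32.671 = 588.08 kPa
q·N_q = 56 × 20.631 = 1155.3 kPa
0.5·γ·B·N_γ = 0.5 × 11.89 × 1.3 × 26 = 200.94 kPa
q_ult = 588.08 + 1155.3 + 200.94 = 1944.3 kPa.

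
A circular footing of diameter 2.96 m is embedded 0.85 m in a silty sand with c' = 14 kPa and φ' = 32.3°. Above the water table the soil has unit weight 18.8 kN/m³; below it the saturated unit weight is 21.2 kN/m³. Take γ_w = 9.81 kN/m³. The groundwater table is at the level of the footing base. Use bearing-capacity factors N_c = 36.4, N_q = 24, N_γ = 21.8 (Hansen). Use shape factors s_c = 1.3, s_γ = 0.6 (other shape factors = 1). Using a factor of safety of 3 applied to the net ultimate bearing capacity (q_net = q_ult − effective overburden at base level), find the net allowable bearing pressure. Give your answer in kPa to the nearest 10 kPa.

q_all(net) ≈ 420 kPa

Overburden at base level: q = 18.8 × 0.85 = 15.98 kPa.
Below the base the soil is submerged, so the ½γBN_γ term uses γ' = 21.2 − 9.81 = 11.39 kN/m³.
Cohesion term c·N_c·s_c = 14 × 36.4 × 1.3 = 662.48 kPa; surcharge term q·N_q = 15.98 × 24 = 383.52 kPa; self-weight term 0.5·γ·B·N_γ·s_γ = 0.5 × 11.39 × 2.96 × 21.8 × 0.6 = 220.49 kPa.
q_ult = 662.48 + 383.52 + 220.49 = 1266.5 kPa.
Net ultimate: q_net = 1266.5 − 15.98 = 1250.5 kPa.
q_all(net) = 1250.5 / 3 = 416.84 kPa.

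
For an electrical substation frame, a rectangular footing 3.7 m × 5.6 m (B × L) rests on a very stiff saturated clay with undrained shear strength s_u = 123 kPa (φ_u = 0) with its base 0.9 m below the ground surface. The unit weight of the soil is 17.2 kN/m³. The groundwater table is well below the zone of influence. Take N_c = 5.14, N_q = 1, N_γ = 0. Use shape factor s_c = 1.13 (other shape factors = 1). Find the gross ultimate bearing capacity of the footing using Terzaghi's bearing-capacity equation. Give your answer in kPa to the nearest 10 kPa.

Effective surcharge at the founding depth q = γ·D_f = 17.2 × 0.9 = 15.48 kPa.
q_ult = c·N_c·s_c + q·N_q
     = 123 × 5.14 × 1.13 + 15.48 × 1
     = 714.41 + 15.48 = 729.89 kPa.

q_ult ≈ 730 kPa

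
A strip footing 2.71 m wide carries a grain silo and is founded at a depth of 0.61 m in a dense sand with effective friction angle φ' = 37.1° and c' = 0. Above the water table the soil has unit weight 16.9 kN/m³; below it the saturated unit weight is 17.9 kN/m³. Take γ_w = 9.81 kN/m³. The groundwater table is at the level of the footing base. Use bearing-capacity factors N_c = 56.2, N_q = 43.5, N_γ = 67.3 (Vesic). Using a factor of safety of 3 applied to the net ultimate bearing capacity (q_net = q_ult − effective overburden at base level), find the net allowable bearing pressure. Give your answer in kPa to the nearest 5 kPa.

q_all(net) ≈ 390 kPa

Overburden at base level: q = 16.9 × 0.61 = 10.309 kPa.
Below the base the soil is submerged, so the ½γBN_γ term uses γ' = 17.9 − 9.81 = 8.09 kN/m³.
Surcharge term q·N_q = 10.309 × 43.5 = 448.44 kPa; self-weight term 0.5·γ·B·N_γ = 0.5 × 8.09 × 2.71 × 67.3 = 737.74 kPa.
q_ult = 448.44 + 737.74 = 1186.2 kPa.
Net ultimate: q_net = 1186.2 − 10.309 = 1175.9 kPa.
q_all(net) = 1175.9 / 3 = 391.96 kPa.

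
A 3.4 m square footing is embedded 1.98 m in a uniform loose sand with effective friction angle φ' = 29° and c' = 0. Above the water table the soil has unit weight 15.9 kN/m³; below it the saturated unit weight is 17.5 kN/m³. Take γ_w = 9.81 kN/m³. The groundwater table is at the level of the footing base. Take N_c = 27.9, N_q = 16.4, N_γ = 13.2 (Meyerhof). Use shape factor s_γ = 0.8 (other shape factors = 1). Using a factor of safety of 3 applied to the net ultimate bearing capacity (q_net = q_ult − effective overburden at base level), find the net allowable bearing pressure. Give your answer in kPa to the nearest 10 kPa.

q = γ·D_f = 15.9 × 1.98 = 31.482 kPa.
For the ½γBN_γ term take γ' = 17.5 − 9.81 = 7.69 kN/m³ (soil below base is submerged).
q·N_q = 31.482 × 16.4 = 516.3 kPa
0.5·γ·B·N_γ·s_γ = 0.5 × 7.69 × 3.4 × 13.2 × 0.8 = 138.05 kPa
q_ult = 516.3 + 138.05 = 654.36 kPa.
Net ultimate: q_net = 654.36 − 31.482 = 622.87 kPa.
q_all(net) = 622.87 / 3 = 207.62 kPa.

q_all(net) ≈ 210 kPa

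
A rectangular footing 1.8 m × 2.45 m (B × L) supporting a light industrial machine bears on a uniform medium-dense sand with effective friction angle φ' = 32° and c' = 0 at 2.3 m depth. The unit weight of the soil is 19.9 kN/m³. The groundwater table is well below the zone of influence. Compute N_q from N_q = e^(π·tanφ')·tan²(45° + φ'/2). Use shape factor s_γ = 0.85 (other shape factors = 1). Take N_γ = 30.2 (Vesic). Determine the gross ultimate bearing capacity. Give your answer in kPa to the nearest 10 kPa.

q_ult ≈ 1520 kPa

tan32° = 0.6249, so N_q = e^(π×0.6249)·tan²(61°) = 7.121 × 3.255 = 23.18.
Effective surcharge at the founding depth q = γ·D_f = 19.9 × 2.3 = 45.77 kPa.
q_ult = q·N_q + 0.5·γ·B·N_γ·s_γ
     = 45.77 × 23.177 + 0.5 × 19.9 × 1.8 × 30.2 × 0.85
     = 1060.8 + 459.75 = 1520.6 kPa.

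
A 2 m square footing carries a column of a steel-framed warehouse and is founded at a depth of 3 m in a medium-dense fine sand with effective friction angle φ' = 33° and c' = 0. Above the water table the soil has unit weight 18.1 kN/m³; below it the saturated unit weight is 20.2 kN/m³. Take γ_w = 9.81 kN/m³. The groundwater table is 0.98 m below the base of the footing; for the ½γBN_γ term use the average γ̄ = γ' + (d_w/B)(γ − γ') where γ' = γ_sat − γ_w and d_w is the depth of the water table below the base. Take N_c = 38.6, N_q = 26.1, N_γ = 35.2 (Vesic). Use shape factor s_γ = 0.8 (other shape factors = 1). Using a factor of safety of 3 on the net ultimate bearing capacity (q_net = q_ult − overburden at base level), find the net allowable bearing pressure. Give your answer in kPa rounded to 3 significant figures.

q_all(net) ≈ 587 kPa

Overburden at base level: q = 18.1 × 3 = 54.3 kPa.
The water table is 0.98 m below the base (< B = 2 m), so the ½γBN_γ term uses γ̄ = γ' + (d_w/B)(γ − γ') = 10.39 + (0.98/2)(18.1 − 10.39) = 14.168 kN/m³.
Surcharge term q·N_q = 54.3 × 26.1 = 1417.2 kPa; self-weight term 0.5·γ·B·N_γ·s_γ = 0.5 × 14.168 × 2 × 35.2 × 0.8 = 398.97 kPa.
q_ult = 1417.2 + 398.97 = 1816.2 kPa.
q_net = 1816.2 − 54.3 = 1761.9 kPa.
q_all(net) = 1761.9 / 3 = 587.3 kPa.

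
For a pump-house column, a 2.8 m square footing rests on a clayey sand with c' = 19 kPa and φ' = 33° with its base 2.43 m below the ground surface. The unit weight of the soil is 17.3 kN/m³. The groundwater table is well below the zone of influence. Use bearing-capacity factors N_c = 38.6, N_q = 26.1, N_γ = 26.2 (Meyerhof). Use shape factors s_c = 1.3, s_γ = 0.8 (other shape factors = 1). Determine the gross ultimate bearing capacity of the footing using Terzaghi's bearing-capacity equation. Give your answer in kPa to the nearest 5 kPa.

q_ult ≈ 2560 kPa

Effective surcharge at the founding depth q = γ·D_f = 17.3 × 2.43 = 42.039 kPa.
q_ult = c·N_c·s_c + q·N_q + 0.5·γ·B·N_γ·s_γ
     = 19 × 38.6 × 1.3 + 42.039 × 26.1 + 0.5 × 17.3 × 2.8 × 26.2 × 0.8
     = 953.42 + 1097.2 + 507.65 = 2558.3 kPa.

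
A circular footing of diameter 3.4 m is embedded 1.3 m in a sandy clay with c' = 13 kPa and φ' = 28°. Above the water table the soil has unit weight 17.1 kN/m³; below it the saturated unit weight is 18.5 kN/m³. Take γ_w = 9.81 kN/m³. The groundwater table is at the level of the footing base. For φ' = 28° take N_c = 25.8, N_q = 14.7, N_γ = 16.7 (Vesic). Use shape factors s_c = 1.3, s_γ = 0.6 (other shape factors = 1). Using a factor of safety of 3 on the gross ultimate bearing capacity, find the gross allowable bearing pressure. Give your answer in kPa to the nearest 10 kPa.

q_all ≈ 300 kPa

Overburden at base level: q = 17.1 × 1.3 = 22.23 kPa.
Below the base the soil is submerged, so the ½γBN_γ term uses γ' = 18.5 − 9.81 = 8.69 kN/m³.
Cohesion term c·N_c·s_c = 13 × 25.8 × 1.3 = 436.02 kPa; surcharge term q·N_q = 22.23 × 14.7 = 326.78 kPa; self-weight term 0.5·γ·B·N_γ·s_γ = 0.5 × 8.69 × 3.4 × 16.7 × 0.6 = 148.03 kPa.
q_ult = 436.02 + 326.78 + 148.03 = 910.83 kPa.
q_all = 910.83 / 3 = 303.61 kPa.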